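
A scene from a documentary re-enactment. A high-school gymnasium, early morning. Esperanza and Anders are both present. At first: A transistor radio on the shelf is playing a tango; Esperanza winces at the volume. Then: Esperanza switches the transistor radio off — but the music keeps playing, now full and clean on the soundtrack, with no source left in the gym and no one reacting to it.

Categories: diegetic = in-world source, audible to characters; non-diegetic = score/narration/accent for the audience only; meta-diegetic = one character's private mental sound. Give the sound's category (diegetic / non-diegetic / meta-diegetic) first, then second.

diegetic, non-diegetic

First: a transistor radio is a real in-scene source and Esperanza reacts to it → diegetic.
Second: there is no longer any in-world source and no one can hear it — it has become underscore → non-diegetic.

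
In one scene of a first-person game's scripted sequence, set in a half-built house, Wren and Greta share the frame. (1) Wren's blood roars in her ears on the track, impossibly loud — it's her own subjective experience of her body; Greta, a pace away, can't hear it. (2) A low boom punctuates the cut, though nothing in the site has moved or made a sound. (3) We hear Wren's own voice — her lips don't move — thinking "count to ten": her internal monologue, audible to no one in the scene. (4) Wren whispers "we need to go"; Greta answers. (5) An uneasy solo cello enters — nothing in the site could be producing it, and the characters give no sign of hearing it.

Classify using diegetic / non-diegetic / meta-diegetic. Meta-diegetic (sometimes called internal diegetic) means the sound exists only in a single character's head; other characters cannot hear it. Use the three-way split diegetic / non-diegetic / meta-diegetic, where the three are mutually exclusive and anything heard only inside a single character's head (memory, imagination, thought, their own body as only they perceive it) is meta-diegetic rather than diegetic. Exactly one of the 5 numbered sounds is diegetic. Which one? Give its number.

(1) point-of-audition from inside Wren's body; not a sound in the room → meta-diegetic.
(2) is non-diegetic: it's a sound-design accent with no in-world source; no one in the scene can hear it.
Sound (3): Wren's thought-voice: a private mental sound no other character can hear, so meta-diegetic.
Sound (4): on-screen dialogue — Wren speaks and Greta is there to hear, so diegetic.
(5) is non-diegetic: score with no on-screen or off-screen source; it exists for the audience alone.
Only (4) is diegetic.

4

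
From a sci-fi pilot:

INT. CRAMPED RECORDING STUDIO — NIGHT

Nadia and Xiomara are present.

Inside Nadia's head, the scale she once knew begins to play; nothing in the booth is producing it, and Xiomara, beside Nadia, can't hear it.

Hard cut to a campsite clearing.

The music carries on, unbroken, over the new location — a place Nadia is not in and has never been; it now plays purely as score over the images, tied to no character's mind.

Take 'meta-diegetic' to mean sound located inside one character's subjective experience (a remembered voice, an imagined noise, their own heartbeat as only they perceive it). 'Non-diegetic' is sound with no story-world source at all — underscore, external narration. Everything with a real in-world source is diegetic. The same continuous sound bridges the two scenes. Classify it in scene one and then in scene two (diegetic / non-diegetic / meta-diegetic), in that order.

meta-diegetic, non-diegetic

Scene one: the music exists only inside Nadia's mind; Xiomara can't hear it → meta-diegetic.
Scene two: it's detached from Nadia entirely and plays over unrelated images with no in-world source — conventional underscore → non-diegetic.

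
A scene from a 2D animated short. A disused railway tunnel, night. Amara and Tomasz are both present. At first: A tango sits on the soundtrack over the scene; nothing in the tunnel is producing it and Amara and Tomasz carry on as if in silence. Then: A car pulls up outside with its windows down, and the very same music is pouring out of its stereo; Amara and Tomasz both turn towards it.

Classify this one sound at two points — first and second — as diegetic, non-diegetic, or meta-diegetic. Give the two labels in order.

First: no in-world source exists and no character can hear it — underscore → non-diegetic.
Second: the car stereo is now a real source in the story world and the characters hear it → diegetic.

non-diegetic, diegetic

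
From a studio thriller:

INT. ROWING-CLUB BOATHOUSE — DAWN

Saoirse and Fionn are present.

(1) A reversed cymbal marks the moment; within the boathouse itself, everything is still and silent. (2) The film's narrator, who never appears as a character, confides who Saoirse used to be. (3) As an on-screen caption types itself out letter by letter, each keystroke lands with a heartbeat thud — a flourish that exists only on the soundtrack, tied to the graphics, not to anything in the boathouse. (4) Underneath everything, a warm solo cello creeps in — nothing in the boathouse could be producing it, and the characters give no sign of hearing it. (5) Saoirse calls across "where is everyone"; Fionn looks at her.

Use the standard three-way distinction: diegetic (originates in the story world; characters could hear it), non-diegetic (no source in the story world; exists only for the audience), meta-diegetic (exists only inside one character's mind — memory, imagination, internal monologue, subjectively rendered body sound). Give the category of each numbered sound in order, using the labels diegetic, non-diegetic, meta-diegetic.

non-diegetic, non-diegetic, non-diegetic, non-diegetic, diegetic

Sound (1): nothing in the scene produces it; it's an accent added for the audience, so non-diegetic.
(2) external voice-over — not a character, not heard by anyone in the scene → non-diegetic.
(3) is non-diegetic: sound married to a title/caption — outside the diegesis by definition.
(4) it has no source in the story world and no character can hear it — it's underscore → non-diegetic.
(5) is diegetic: on-screen dialogue — Saoirse speaks and Fionn is there to hear.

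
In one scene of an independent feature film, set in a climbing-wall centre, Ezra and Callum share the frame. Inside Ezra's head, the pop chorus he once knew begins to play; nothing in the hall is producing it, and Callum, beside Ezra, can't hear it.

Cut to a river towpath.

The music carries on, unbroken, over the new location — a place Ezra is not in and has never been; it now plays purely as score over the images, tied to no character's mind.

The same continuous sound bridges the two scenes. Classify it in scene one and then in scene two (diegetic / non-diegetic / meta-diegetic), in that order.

Scene one: the music exists only inside Ezra's mind; Callum can't hear it → meta-diegetic.
Scene two: it's detached from Ezra entirely and plays over unrelated images with no in-world source — conventional underscore → non-diegetic.

meta-diegetic, non-diegetic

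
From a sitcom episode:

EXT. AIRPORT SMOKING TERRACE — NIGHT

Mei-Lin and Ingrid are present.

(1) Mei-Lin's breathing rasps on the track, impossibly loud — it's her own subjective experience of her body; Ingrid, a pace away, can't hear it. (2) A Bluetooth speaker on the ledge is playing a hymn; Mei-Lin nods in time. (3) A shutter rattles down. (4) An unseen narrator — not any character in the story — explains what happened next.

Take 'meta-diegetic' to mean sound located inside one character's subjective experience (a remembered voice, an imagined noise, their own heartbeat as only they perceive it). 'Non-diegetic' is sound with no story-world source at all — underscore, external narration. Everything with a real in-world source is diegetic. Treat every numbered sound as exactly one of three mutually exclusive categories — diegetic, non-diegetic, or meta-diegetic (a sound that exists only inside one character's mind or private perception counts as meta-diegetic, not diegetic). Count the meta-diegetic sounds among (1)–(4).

(1) is meta-diegetic: it's Mei-Lin's internal bodily sensation rendered as sound; only Mei-Lin 'hears' it.
(2) source music from a Bluetooth speaker, which exists in the story world → diegetic.
(3) an in-world source (a shutter); characters could hear it → diegetic.
Sound (4): external voice-over — not a character, not heard by anyone in the scene, so non-diegetic.
Meta-diegetic: (1) — that's 1.

1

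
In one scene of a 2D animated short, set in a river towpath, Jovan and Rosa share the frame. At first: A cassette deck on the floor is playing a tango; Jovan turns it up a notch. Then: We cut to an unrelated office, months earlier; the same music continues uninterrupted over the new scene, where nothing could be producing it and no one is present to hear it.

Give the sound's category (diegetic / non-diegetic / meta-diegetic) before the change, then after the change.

diegetic, non-diegetic

Before the change: a cassette deck is a real in-scene source and Jovan reacts to it → diegetic.
After the change: there is no longer any in-world source and no one can hear it — it has become underscore → non-diegetic.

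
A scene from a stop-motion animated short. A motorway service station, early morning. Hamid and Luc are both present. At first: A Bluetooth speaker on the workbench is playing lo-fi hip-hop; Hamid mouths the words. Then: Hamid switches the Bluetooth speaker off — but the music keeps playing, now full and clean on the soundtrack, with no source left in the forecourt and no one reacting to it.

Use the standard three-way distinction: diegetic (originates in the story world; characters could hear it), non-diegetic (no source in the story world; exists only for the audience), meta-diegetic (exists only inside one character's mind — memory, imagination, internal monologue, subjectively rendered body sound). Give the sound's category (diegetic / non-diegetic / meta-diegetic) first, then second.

First: a Bluetooth speaker is a real in-scene source and Hamid reacts to it → diegetic.
Second: there is no longer any in-world source and no one can hear it — it has become underscore → non-diegetic.

diegetic, non-diegetic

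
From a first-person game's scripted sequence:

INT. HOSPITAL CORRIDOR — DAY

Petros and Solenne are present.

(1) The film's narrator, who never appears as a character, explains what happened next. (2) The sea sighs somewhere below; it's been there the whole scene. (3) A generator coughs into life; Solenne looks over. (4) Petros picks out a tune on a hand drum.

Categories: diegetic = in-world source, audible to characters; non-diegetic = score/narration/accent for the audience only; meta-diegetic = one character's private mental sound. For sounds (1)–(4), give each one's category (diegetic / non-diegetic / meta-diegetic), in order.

non-diegetic, diegetic, diegetic, diegetic

Sound (1): commentary laid over the scene from outside the fiction, so non-diegetic.
(2) ambient/room sound belonging to the story's physical space → diegetic.
(3) a generator is a real object/event in the scene's world → diegetic.
(4) is diegetic: the instrument and the performer are both in the scene.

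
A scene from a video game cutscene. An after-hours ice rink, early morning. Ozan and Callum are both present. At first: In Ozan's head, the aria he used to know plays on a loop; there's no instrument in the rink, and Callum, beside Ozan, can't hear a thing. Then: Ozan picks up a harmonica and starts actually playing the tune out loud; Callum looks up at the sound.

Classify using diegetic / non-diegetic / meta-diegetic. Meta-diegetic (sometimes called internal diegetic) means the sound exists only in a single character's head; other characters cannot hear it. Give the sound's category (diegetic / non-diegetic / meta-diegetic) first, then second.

First: the tune exists only as Ozan's private memory; Callum can't hear it → meta-diegetic.
Second: Ozan is now producing it live on a harmonica, in the room, and Callum hears it → diegetic.

meta-diegetic, diegetic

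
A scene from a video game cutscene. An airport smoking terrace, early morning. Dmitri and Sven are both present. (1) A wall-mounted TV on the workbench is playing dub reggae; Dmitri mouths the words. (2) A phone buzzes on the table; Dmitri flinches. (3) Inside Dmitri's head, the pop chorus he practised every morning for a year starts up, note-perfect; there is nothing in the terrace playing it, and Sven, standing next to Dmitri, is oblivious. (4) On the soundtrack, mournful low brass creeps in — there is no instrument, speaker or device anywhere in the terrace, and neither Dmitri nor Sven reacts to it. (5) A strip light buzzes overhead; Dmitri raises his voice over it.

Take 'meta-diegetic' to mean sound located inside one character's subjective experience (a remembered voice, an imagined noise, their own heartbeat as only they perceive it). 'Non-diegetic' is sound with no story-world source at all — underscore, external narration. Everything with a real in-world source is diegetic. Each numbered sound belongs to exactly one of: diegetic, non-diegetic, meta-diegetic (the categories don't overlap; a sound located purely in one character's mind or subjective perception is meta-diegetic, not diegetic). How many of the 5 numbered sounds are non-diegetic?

Sound (1): the music comes from an on-screen device that Dmitri responds to, so diegetic.
Sound (2): a phone is a real object/event in the scene's world, so diegetic.
Sound (3): remembered music, private to Dmitri — Sven is oblivious because it isn't in the room, so meta-diegetic.
(4) it has no source in the story world and no character can hear it — it's underscore → non-diegetic.
(5) is diegetic: ambient/room sound belonging to the story's physical space.
Non-diegetic: (4) — that's 1.

1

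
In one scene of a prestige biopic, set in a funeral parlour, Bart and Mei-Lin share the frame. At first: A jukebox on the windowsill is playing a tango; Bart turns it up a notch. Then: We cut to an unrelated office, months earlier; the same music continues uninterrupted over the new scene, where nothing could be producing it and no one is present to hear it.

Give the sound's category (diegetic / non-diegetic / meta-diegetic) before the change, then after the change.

diegetic, non-diegetic

Before the change: a jukebox is a real in-scene source and Bart reacts to it → diegetic.
After the change: there is no longer any in-world source and no one can hear it — it has become underscore → non-diegetic.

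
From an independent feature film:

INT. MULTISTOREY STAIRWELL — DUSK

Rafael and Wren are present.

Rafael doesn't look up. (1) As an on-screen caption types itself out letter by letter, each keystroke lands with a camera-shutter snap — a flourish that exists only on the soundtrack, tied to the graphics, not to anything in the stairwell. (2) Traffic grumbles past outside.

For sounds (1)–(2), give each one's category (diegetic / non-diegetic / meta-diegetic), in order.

(1) sound married to a title/caption — outside the diegesis by definition → non-diegetic.
Sound (2): ambient/room sound belonging to the story's physical space, so diegetic.

non-diegetic, diegetic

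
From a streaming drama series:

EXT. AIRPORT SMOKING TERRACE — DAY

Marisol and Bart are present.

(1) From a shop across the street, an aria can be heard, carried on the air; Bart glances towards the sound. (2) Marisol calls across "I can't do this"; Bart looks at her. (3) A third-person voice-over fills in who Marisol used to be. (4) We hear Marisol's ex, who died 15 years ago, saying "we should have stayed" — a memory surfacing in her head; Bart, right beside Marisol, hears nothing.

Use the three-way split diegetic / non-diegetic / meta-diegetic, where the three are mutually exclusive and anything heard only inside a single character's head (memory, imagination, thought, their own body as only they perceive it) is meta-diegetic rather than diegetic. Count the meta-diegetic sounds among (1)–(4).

Sound (1): the music has an off-screen but real-world source and a character hears it, so diegetic.
(2) is diegetic: Marisol is a character speaking aloud in the scene.
Sound (3): external voice-over — not a character, not heard by anyone in the scene, so non-diegetic.
(4) the voice is a memory playing only inside Marisol's mind; Bart can't hear it → meta-diegetic.
Meta-diegetic: (4) — that's 1.

1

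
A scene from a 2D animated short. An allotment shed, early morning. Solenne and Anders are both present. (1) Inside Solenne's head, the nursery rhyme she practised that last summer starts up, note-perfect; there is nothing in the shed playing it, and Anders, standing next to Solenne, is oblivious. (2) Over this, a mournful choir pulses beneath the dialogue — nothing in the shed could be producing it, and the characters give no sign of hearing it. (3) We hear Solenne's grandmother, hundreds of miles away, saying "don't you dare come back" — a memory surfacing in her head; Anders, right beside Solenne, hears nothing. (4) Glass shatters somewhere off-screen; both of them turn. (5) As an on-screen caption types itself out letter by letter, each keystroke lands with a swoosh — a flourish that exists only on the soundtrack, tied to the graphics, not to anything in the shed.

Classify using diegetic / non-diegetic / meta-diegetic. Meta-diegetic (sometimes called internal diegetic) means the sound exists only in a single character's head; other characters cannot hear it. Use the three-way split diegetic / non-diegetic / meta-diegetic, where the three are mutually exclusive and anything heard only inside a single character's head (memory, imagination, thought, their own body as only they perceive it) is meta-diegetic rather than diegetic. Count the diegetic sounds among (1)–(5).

1

(1) is meta-diegetic: remembered music, private to Solenne — Anders is oblivious because it isn't in the room.
(2) is non-diegetic: it has no source in the story world and no character can hear it — it's underscore.
Sound (3): a remembered line, private to Solenne — not present in the room, not audible to Anders, so meta-diegetic.
Sound (4): the sound comes from glass physically present in the location, so diegetic.
(5) sound married to a title/caption — outside the diegesis by definition → non-diegetic.
So 1 of the 5 is diegetic: (4).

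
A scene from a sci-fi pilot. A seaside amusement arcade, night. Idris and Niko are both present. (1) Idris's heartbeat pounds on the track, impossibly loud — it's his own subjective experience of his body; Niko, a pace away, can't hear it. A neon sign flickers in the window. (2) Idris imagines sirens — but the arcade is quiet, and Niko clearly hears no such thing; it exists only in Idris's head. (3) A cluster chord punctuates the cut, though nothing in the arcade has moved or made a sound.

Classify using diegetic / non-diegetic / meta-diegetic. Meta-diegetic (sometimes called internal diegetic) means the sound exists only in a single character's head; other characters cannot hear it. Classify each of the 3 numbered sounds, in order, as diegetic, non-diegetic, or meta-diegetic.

(1) is meta-diegetic: point-of-audition from inside Idris's body; not a sound in the room.
Sound (2): the sound is imagined by Idris; nothing in the story world is producing it and Niko can't hear it, so meta-diegetic.
(3) an editorial stinger — it belongs to the cut, not the story world → non-diegetic.

meta-diegetic, meta-diegetic, non-diegetic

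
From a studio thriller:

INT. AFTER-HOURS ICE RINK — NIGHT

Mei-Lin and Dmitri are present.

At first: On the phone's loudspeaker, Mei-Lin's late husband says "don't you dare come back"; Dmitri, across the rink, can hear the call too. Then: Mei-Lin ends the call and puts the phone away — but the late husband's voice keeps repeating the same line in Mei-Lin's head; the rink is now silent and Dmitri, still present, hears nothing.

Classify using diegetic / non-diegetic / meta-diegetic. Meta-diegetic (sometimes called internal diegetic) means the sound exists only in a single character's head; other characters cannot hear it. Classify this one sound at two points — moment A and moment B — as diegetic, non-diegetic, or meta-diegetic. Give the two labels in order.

Moment A: the loudspeaker is an in-world source; both Mei-Lin and Dmitri hear the call → diegetic.
Moment B: with the phone off, the voice continues only as Mei-Lin's private mental replay — Dmitri can't hear it → meta-diegetic.

diegetic, meta-diegetic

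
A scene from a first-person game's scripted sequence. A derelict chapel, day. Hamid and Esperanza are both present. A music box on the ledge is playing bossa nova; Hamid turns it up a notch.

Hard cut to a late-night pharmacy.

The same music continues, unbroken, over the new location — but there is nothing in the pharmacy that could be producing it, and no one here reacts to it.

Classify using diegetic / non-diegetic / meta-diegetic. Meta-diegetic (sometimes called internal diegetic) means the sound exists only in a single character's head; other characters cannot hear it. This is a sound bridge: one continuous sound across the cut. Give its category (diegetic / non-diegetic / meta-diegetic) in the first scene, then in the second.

Scene one: a music box is an on-screen source and Hamid reacts to it → diegetic.
Scene two: there is no source in the pharmacy and no one hears it — it's now underscore → non-diegetic.

diegetic, non-diegetic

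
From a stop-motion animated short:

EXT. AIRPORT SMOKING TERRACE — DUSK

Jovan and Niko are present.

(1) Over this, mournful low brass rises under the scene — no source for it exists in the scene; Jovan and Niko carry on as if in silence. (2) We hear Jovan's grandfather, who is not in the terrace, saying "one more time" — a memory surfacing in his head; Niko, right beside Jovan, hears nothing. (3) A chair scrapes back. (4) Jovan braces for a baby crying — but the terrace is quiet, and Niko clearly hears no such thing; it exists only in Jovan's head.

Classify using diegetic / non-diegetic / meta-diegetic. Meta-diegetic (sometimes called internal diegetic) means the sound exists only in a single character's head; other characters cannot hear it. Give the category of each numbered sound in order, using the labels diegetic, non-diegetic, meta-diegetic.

non-diegetic, meta-diegetic, diegetic, meta-diegetic

(1) is non-diegetic: it has no source in the story world and no character can hear it — it's underscore.
Sound (2): a remembered line, private to Jovan — not present in the room, not audible to Niko, so meta-diegetic.
(3) an in-world source (a chair); characters could hear it → diegetic.
(4) is meta-diegetic: the sound is imagined by Jovan; nothing in the story world is producing it and Niko can't hear it.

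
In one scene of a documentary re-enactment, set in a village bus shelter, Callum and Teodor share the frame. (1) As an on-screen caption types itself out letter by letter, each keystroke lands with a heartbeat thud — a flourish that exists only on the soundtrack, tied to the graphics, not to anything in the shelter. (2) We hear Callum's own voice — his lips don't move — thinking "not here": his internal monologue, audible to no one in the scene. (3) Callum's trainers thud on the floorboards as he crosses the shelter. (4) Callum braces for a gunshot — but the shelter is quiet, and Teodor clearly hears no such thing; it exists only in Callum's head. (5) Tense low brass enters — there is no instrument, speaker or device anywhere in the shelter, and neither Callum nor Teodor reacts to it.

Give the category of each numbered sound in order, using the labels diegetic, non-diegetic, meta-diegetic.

Sound (1): it accompanies on-screen graphics, not anything inside the story world, so non-diegetic.
(2) is meta-diegetic: internal monologue — inside Callum's mind, not spoken into the scene.
(3) it's the physical sound of Callum moving in the space → diegetic.
(4) subjective to Callum: the shelter is silent and Teodor hears nothing → meta-diegetic.
(5) is non-diegetic: score with no on-screen or off-screen source; it exists for the audience alone.

non-diegetic, meta-diegetic, diegetic, meta-diegetic, non-diegetic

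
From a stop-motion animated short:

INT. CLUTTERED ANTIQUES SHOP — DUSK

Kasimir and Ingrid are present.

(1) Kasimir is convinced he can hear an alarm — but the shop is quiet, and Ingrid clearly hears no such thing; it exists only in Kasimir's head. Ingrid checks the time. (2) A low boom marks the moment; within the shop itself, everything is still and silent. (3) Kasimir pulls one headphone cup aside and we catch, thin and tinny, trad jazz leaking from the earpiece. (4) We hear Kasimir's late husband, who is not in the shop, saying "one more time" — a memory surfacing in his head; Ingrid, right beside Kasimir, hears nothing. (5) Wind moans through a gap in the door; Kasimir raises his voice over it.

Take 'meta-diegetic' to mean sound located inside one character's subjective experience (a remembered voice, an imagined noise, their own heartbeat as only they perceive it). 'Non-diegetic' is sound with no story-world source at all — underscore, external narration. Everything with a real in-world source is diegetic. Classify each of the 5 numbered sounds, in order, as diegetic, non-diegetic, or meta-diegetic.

(1) subjective to Kasimir: the shop is silent and Ingrid hears nothing → meta-diegetic.
Sound (2): nothing in the scene produces it; it's an accent added for the audience, so non-diegetic.
(3) it's leaking from a physical pair of headphones in the scene → diegetic.
Sound (4): a remembered line, private to Kasimir — not present in the room, not audible to Ingrid, so meta-diegetic.
Sound (5): it's the actual ambient sound of the location, so diegetic.

meta-diegetic, non-diegetic, diegetic, meta-diegetic, diegetic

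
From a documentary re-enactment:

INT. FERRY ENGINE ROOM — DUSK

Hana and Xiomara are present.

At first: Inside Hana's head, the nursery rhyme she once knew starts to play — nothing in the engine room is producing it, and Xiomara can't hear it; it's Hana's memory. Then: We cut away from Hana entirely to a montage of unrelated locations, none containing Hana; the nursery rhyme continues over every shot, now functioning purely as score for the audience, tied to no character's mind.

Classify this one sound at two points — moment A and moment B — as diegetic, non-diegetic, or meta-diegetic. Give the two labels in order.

meta-diegetic, non-diegetic

Moment A: the music lives inside Hana's mind alone; Xiomara can't hear it → meta-diegetic.
Moment B: once it plays over shots Hana isn't in, detached from any character's subjectivity, it's conventional underscore → non-diegetic.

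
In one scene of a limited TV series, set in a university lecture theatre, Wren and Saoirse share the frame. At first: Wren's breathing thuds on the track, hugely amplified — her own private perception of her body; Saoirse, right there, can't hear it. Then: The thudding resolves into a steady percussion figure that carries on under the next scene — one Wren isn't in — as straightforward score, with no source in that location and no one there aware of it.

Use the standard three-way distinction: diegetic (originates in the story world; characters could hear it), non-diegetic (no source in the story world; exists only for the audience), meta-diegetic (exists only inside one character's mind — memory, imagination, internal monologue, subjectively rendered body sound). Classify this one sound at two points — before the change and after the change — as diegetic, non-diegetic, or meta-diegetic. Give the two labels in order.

Before the change: it's Wren's subjective body sound, inaudible to Saoirse → meta-diegetic.
After the change: detached from Wren and playing as sourceless score over a scene she isn't in — for the audience only → non-diegetic.

meta-diegetic, non-diegetic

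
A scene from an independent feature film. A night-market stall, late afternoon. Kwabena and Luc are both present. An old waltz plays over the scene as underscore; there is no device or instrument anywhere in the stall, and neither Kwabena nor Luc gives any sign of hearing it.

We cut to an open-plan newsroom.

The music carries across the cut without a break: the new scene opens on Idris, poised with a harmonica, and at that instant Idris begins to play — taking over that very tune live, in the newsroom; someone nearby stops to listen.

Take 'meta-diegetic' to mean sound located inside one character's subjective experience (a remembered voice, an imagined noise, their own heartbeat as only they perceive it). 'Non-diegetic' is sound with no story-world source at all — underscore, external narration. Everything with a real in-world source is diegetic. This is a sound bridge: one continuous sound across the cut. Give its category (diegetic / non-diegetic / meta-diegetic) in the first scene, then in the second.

Scene one: there's no in-world source anywhere and no character hears it — underscore for the audience only → non-diegetic.
Scene two: from the moment Idris starts playing, the tune is being performed on a harmonica inside the story world and another character hears it → diegetic.

non-diegetic, diegetic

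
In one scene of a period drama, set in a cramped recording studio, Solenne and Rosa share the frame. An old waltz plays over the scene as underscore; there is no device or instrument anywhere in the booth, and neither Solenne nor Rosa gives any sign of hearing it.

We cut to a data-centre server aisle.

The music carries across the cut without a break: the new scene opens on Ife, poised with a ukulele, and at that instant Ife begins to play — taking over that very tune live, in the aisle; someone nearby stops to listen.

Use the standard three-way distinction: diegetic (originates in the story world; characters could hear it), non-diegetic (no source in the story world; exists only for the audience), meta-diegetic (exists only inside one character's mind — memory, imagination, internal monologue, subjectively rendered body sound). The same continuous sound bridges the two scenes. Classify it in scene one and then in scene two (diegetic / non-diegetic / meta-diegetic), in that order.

non-diegetic, diegetic

Scene one: there's no in-world source anywhere and no character hears it — underscore for the audience only → non-diegetic.
Scene two: from the moment Ife starts playing, the tune is being performed on a ukulele inside the story world and another character hears it → diegetic.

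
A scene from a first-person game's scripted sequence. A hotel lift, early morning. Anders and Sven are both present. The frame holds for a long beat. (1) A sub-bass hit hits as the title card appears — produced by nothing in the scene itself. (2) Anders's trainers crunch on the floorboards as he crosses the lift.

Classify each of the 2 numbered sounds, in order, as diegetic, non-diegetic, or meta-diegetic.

non-diegetic, diegetic

Sound (1): it's a sound-design accent with no in-world source; no one in the scene can hear it, so non-diegetic.
Sound (2): it's the physical sound of Anders moving in the space, so diegetic.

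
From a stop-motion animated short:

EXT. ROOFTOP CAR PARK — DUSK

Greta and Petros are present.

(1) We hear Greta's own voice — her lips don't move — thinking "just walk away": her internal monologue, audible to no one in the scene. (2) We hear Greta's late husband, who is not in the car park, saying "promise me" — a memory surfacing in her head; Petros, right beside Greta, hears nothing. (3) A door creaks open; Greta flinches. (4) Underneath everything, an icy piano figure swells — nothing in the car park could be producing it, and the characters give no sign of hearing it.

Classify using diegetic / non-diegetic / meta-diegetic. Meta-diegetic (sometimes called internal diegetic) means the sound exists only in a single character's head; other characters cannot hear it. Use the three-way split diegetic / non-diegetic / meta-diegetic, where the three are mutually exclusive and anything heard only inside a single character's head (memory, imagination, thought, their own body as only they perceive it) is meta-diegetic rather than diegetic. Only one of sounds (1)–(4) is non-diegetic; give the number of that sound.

(1) Greta's thought-voice: a private mental sound no other character can hear → meta-diegetic.
(2) is meta-diegetic: a remembered line, private to Greta — not present in the room, not audible to Petros.
Sound (3): the sound comes from a door physically present in the location, so diegetic.
Sound (4): it has no source in the story world and no character can hear it — it's underscore, so non-diegetic.
Only (4) is non-diegetic.

4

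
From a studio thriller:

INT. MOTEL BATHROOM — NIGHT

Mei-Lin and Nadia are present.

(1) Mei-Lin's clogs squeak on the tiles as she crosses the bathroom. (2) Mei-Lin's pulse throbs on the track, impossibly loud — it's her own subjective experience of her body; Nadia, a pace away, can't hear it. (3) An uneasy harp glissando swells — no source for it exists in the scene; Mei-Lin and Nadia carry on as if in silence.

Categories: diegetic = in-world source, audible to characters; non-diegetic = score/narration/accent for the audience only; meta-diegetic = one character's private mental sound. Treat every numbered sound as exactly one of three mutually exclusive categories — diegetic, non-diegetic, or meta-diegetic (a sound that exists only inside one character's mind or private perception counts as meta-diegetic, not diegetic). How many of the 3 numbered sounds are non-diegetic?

1

(1) is diegetic: Mei-Lin's footsteps are produced in the story world.
Sound (2): it's Mei-Lin's internal bodily sensation rendered as sound; only Mei-Lin 'hears' it, so meta-diegetic.
(3) score with no on-screen or off-screen source; it exists for the audience alone → non-diegetic.
So 1 of the 3 is non-diegetic: (3).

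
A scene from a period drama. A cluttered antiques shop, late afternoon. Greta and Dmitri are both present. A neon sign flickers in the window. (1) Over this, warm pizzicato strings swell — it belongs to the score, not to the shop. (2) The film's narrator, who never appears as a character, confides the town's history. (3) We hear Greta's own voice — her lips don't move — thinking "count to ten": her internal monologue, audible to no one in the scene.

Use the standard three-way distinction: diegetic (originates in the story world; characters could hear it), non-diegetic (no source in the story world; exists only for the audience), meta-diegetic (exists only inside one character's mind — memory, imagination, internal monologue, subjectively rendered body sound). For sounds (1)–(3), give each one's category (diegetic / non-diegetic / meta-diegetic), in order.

(1) nothing in the shop produces it and the characters don't hear it — pure soundtrack → non-diegetic.
(2) the narrator exists outside the story world, addressing only the audience → non-diegetic.
(3) is meta-diegetic: Greta's thought-voice: a private mental sound no other character can hear.

non-diegetic, non-diegetic, meta-diegetic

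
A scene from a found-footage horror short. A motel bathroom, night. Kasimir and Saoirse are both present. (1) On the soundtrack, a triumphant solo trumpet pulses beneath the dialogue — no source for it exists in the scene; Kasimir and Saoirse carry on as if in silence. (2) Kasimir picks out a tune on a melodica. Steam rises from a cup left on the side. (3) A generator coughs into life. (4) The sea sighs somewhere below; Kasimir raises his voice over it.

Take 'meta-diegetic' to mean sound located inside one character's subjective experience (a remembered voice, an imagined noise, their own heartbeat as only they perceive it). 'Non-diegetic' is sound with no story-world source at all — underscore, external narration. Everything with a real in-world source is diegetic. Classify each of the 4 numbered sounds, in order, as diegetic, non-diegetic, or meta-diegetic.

non-diegetic, diegetic, diegetic, diegetic

(1) is non-diegetic: it has no source in the story world and no character can hear it — it's underscore.
Sound (2): Kasimir is producing the music live, in the story world, so diegetic.
Sound (3): the sound comes from a generator physically present in the location, so diegetic.
(4) ambient/room sound belonging to the story's physical space → diegetic.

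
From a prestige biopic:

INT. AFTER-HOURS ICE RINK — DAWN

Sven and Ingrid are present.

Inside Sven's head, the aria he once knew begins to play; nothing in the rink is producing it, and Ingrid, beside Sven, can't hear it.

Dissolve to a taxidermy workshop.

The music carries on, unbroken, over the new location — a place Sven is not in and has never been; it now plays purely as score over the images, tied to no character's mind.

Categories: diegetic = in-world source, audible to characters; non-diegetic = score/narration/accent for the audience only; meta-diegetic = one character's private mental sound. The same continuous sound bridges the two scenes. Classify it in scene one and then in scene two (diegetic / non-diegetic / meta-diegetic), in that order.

Scene one: the music exists only inside Sven's mind; Ingrid can't hear it → meta-diegetic.
Scene two: it's detached from Sven entirely and plays over unrelated images with no in-world source — conventional underscore → non-diegetic.

meta-diegetic, non-diegetic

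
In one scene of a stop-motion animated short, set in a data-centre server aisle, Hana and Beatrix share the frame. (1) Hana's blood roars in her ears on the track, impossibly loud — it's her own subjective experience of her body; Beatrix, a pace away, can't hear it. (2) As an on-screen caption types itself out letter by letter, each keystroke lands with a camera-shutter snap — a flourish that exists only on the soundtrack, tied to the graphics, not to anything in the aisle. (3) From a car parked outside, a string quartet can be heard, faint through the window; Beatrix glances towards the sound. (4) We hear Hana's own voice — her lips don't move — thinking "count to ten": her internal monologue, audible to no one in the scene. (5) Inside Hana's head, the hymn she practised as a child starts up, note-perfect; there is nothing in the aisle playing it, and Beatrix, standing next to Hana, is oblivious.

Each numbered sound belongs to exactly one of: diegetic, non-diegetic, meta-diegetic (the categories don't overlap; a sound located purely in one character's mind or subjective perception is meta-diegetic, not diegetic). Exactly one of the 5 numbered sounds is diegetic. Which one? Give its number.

3

(1) is meta-diegetic: point-of-audition from inside Hana's body; not a sound in the room.
(2) is non-diegetic: the caption isn't part of the story world, so neither is the sound tied to it.
(3) is diegetic: it's coming from a car parked outside — a location within the story world — and Beatrix reacts.
(4) is meta-diegetic: Hana's thought-voice: a private mental sound no other character can hear.
Sound (5): the music is a memory playing inside Hana's mind alone; no real-world source, Beatrix can't hear it, so meta-diegetic.
Only (3) is diegetic.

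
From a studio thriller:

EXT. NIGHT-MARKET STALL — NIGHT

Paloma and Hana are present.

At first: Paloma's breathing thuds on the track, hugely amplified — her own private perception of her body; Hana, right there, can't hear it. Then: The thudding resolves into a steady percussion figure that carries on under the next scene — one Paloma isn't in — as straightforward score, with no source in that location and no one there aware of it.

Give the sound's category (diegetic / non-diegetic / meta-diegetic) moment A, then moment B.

Moment A: it's Paloma's subjective body sound, inaudible to Hana → meta-diegetic.
Moment B: detached from Paloma and playing as sourceless score over a scene she isn't in — for the audience only → non-diegetic.

meta-diegetic, non-diegetic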